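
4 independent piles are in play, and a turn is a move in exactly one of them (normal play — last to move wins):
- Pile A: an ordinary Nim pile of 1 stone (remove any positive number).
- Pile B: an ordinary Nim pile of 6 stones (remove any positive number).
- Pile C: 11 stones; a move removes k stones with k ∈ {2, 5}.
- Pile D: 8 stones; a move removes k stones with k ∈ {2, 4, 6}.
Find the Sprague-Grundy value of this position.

7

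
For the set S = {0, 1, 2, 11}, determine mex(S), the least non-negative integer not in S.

3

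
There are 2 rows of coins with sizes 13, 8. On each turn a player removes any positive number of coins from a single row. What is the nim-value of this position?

5

Bitwise XOR of the heap sizes:
  1101  (13)
  1000  (8)
  ----
  0101  (5)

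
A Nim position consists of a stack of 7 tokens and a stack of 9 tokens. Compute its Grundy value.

Nim-sum: 7 XOR 9 = 14.

14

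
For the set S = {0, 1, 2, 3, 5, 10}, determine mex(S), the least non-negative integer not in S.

4

The values 0, 1, 2, 3 are all present; 4 is the first non-negative integer missing from the set.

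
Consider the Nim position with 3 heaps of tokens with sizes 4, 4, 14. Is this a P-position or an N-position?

Nim-sum: 4 XOR 4 XOR 14 = 14.
The nim-sum is 14 ≠ 0, so this is an N-position: the player to move can win.

N-position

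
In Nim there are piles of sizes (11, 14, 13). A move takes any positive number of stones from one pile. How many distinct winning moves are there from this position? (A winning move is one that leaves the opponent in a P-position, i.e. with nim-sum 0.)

Nim-sum: 11 ^ 14 ^ 13 = 8.
The overall nim-sum is X = 8. A pile of size p has a winning move iff p XOR X < p (reduce it to p XOR X).
  11: 11 XOR 8 = 3 < 11 — winning move (to 3).
  14: 14 XOR 8 = 6 < 14 — winning move (to 6).
  13: 13 XOR 8 = 5 < 13 — winning move (to 5).
That gives 3 winning moves.

3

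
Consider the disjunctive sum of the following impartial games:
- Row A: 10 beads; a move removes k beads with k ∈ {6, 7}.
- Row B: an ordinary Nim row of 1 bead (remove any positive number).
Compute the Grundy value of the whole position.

Build the Grundy sequence for row A with g(k) = mex{g(k−s) : s ∈ {6, 7}, s ≤ k}:
k:     0  1  2  3  4  5  6  7  8  9 10
g(k):  0  0  0  0  0  0  1  1  1  1  1
So g(10) = 1.
Row B is a plain Nim row of size 1, so its Grundy value is 1.
The value of a disjunctive sum is the nim-sum of the parts.
Combined value = 1 XOR 1 = 0.

0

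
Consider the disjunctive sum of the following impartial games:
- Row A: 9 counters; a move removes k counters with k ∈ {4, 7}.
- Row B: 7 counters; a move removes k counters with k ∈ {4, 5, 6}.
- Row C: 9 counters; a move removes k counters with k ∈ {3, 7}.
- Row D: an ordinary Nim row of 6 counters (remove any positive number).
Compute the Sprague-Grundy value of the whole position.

4

For row A, compute g(0), g(1), … with moves {4, 7}:
k:     0  1  2  3  4  5  6  7  8  9
g(k):  0  0  0  0  1  1  1  1  2  2
So g(9) = 2.
For row B, compute g(0), g(1), … with moves {4, 5, 6}:
k:     0  1  2  3  4  5  6  7
g(k):  0  0  0  0  1  1  1  1
So g(7) = 1.
Build the Grundy sequence for row C with g(k) = mex{g(k−s) : s ∈ {3, 7}, s ≤ k}:
k:     0  1  2  3  4  5  6  7  8  9
g(k):  0  0  0  1  1  1  0  2  2  1
So g(9) = 1.
Row D is a plain Nim row of size 6, so its Grundy value is 6.
By the Sprague-Grundy theorem, the Grundy value of a sum of independent games is the XOR of the component values.
Combined value = 2 ⊕ 1 ⊕ 1 ⊕ 6 = 4.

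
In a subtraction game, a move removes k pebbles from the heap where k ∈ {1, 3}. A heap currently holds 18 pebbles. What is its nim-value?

0

Build the Grundy sequence with g(k) = mex{g(k−s) : s ∈ {1, 3}, s ≤ k}:
k:     0  1  2  3  4  5  6  7  8  9 10 11 12 13 14 15 16 17 18
g(k):  0  1  0  1  0  1  0  1  0  1  0  1  0  1  0  1  0  1  0
So g(18) = 0.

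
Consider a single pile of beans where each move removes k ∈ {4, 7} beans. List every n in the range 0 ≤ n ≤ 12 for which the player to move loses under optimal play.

Compute g(0), g(1), … for moves {4, 7}:
g(0) = mex{} = 0
g(1) = mex{} = 0
g(2) = mex{} = 0
g(3) = mex{} = 0
g(4) = mex{0} = 1
g(5) = mex{0} = 1
g(6) = mex{0} = 1
g(7) = mex{0} = 1
g(8) = mex{0,1} = 2
g(9) = mex{0,1} = 2
g(10) = mex{0,1} = 2
g(11) = mex{1} = 0
g(12) = mex{1,2} = 0
The P-positions (g = 0) in 0..12 are 0, 1, 2, 3, 11, 12.

0, 1, 2, 3, 11, 12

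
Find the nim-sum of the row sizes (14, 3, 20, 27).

Nim-sum: 14 ^ 3 ^ 20 ^ 27 = 2.

2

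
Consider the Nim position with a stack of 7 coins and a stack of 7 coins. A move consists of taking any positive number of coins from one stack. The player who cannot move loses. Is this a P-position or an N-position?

P-position

In binary:
  111  (7)
  111  (7)
  ---
  000  (0)
The nim-sum is 0, so this is a P-position: the player to move is in a losing position under optimal play.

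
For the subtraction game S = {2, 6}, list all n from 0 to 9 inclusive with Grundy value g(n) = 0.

0, 1, 4, 5, 8, 9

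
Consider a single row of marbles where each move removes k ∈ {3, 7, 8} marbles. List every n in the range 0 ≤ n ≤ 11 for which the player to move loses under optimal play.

0, 1, 2, 6, 11

Compute g(0), g(1), … for moves {3, 7, 8}:
k:     0  1  2  3  4  5  6  7  8  9 10 11
g(k):  0  0  0  1  1  1  0  2  2  1  3  0
The P-positions (g = 0) in 0..11 are 0, 1, 2, 6, 11.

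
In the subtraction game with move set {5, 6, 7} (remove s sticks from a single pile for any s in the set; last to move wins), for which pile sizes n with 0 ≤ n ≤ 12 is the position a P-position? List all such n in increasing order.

0, 1, 2, 3, 4, 12

Compute g(0), g(1), … for moves {5, 6, 7}:
k:     0  1  2  3  4  5  6  7  8  9 10 11 12
g(k):  0  0  0  0  0  1  1  1  1  1  2  2  0
The P-positions (g = 0) in 0..12 are 0, 1, 2, 3, 4, 12.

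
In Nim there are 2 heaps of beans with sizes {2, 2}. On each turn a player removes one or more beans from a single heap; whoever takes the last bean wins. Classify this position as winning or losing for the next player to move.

Compute the nim-sum pairwise:
2 ⊕ 2 = 0
The nim-sum is 0, so this is a P-position: the player to move is in a losing position under optimal play.

Losing position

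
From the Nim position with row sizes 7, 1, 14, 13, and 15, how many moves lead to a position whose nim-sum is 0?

3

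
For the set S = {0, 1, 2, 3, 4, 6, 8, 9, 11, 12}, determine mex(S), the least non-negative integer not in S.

The values 0, 1, 2, 3, 4 are all present; 5 is the first non-negative integer missing from the set.

5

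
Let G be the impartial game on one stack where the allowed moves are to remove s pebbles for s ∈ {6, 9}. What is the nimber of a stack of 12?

2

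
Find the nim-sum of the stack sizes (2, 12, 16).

30

Compute the nim-sum pairwise:
2 XOR 12 = 14
14 XOR 16 = 30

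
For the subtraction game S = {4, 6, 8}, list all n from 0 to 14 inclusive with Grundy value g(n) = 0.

Build the Grundy sequence with g(k) = mex{g(k−s) : s ∈ {4, 6, 8}, s ≤ k}:
k:     0  1  2  3  4  5  6  7  8  9 10 11 12 13 14
g(k):  0  0  0  0  1  1  1  1  2  2  2  2  0  0  0
The P-positions (g = 0) in 0..14 are 0, 1, 2, 3, 12, 13, 14.

0, 1, 2, 3, 12, 13, 14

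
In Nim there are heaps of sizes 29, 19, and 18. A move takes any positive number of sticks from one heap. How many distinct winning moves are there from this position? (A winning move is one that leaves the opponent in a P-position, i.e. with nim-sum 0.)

Nim-sum: 29 ^ 19 ^ 18 = 28.
The overall nim-sum is X = 28. A heap of size p has a winning move iff p XOR X < p (reduce it to p XOR X).
  29: 29 XOR 28 = 1 < 29 — winning move (to 1).
  19: 19 XOR 28 = 15 < 19 — winning move (to 15).
  18: 18 XOR 28 = 14 < 18 — winning move (to 14).
That gives 3 winning moves.

3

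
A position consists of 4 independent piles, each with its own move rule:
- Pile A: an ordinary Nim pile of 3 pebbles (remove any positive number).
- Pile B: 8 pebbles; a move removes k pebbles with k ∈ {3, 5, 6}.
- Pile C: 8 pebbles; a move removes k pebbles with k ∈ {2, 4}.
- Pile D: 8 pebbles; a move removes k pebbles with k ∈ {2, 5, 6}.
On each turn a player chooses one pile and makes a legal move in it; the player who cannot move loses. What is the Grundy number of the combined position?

0

Pile A is a plain Nim pile of size 3, so its Grundy value is 3.
Build the Grundy sequence for pile B with g(k) = mex{g(k−s) : s ∈ {3, 5, 6}, s ≤ k}:
k:     0  1  2  3  4  5  6  7  8
g(k):  0  0  0  1  1  1  2  2  2
So g(8) = 2.
Build the Grundy sequence for pile C with g(k) = mex{g(k−s) : s ∈ {2, 4}, s ≤ k}:
k:     0  1  2  3  4  5  6  7  8
g(k):  0  0  1  1  2  2  0  0  1
So g(8) = 1.
Grundy values for pile D (subtraction set {2, 5, 6}):
g(0) = mex{} = 0
g(1) = mex{} = 0
g(2) = mex{0} = 1
g(3) = mex{0} = 1
g(4) = mex{1} = 0
g(5) = mex{0,1} = 2
g(6) = mex{0} = 1
g(7) = mex{0,1,2} = 3
g(8) = mex{1} = 0
So g(8) = 0.
By the Sprague-Grundy theorem, the Grundy value of a sum of independent games is the XOR of the component values.
Combined value = 3 XOR 2 XOR 1 XOR 0 = 0.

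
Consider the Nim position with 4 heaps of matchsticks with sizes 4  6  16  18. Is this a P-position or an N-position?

P-position

Nim-sum: 4 ^ 6 ^ 16 ^ 18 = 0.
The nim-sum is 0, so this is a P-position: the player to move is in a losing position under optimal play.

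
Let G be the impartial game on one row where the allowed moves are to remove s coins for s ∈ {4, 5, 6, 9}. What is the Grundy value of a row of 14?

Grundy values for subtraction set {4, 5, 6, 9}:
k:     0  1  2  3  4  5  6  7  8  9 10 11 12 13 14
g(k):  0  0  0  0  1  1  1  1  2  2  2  2  3  0  0
So g(14) = 0.

0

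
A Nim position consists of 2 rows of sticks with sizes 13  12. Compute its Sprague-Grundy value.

1

Nim-sum: 13 XOR 12 = 1.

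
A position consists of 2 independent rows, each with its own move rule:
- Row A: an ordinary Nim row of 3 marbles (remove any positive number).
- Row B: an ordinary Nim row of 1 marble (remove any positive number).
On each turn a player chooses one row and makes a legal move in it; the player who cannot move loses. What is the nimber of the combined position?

2

Row A is a plain Nim row of size 3, so its Grundy value is 3.
Row B is a plain Nim row of size 1, so its Grundy value is 1.
By the Sprague-Grundy theorem, the Grundy value of a sum of independent games is the XOR of the component values.
Combined value = 3 XOR 1 = 2.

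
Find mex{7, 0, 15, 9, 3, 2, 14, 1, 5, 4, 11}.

6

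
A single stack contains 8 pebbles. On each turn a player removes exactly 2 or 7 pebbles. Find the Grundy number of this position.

Compute g(0), g(1), … for moves {2, 7}:
k:     0  1  2  3  4  5  6  7  8
g(k):  0  0  1  1  0  0  1  1  2
So g(8) = 2.

2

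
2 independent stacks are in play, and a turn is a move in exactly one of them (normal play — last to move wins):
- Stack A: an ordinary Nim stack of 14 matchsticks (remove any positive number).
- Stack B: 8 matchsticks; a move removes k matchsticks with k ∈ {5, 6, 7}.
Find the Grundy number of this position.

Stack A is a plain Nim stack of size 14, so its Grundy value is 14.
Build the Grundy sequence for stack B with g(k) = mex{g(k−s) : s ∈ {5, 6, 7}, s ≤ k}:
k:     0  1  2  3  4  5  6  7  8
g(k):  0  0  0  0  0  1  1  1  1
So g(8) = 1.
By the Sprague-Grundy theorem, the Grundy value of a sum of independent games is the XOR of the component values.
Combined value = 14 ⊕ 1 = 15.

15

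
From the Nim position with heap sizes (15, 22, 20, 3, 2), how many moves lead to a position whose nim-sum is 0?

1

Write each in binary and XOR column by column:
  01111  (15)
  10110  (22)
  10100  (20)
  00011  (3)
  00010  (2)
  -----
  01100  (12)
The overall nim-sum is X = 12. A heap of size p has a winning move iff p XOR X < p (reduce it to p XOR X).
  15: 15 XOR 12 = 3 < 15 — winning move (to 3).
  22: 22 XOR 12 = 26 ≥ 22 — no move.
  20: 20 XOR 12 = 24 ≥ 20 — no move.
  3: 3 XOR 12 = 15 ≥ 3 — no move.
  2: 2 XOR 12 = 14 ≥ 2 — no move.
That gives 1 winning move.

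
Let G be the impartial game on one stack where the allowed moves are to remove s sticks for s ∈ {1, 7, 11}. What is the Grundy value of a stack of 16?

0

Grundy values for subtraction set {1, 7, 11}:
k:     0  1  2  3  4  5  6  7  8  9 10 11 12 13 14 15 16
g(k):  0  1  0  1  0  1  0  1  0  1  0  1  0  1  0  1  0
So g(16) = 0.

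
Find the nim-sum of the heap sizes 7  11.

12

Compute the nim-sum pairwise:
7 ⊕ 11 = 12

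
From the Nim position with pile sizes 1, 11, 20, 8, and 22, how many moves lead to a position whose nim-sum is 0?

Nim-sum: 1 ^ 11 ^ 20 ^ 8 ^ 22 = 0.
The nim-sum is already 0, so every move leaves a nonzero nim-sum — there are no winning moves.

0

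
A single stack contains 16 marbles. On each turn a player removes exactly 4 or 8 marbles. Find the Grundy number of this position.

1

Build the Grundy sequence with g(k) = mex{g(k−s) : s ∈ {4, 8}, s ≤ k}:
k:     0  1  2  3  4  5  6  7  8  9 10 11 12 13 14 15 16
g(k):  0  0  0  0  1  1  1  1  2  2  2  2  0  0  0  0  1
So g(16) = 1.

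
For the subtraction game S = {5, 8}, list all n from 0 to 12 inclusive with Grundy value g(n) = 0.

Grundy values for subtraction set {5, 8}:
g(0) = mex{} = 0
g(1) = mex{} = 0
g(2) = mex{} = 0
g(3) = mex{} = 0
g(4) = mex{} = 0
g(5) = mex{0} = 1
g(6) = mex{0} = 1
g(7) = mex{0} = 1
g(8) = mex{0} = 1
g(9) = mex{0} = 1
g(10) = mex{0,1} = 2
g(11) = mex{0,1} = 2
g(12) = mex{0,1} = 2
The P-positions (g = 0) in 0..12 are 0, 1, 2, 3, 4.

0, 1, 2, 3, 4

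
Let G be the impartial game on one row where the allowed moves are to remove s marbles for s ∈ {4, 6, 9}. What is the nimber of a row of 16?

0

Grundy values for subtraction set {4, 6, 9}:
k:     0  1  2  3  4  5  6  7  8  9 10 11 12 13 14 15 16
g(k):  0  0  0  0  1  1  1  1  2  2  2  2  3  0  0  0  0
So g(16) = 0.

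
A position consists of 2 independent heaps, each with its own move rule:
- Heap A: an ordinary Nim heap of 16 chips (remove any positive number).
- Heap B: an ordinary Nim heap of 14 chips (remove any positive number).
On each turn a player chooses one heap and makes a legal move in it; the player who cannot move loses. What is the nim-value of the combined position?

30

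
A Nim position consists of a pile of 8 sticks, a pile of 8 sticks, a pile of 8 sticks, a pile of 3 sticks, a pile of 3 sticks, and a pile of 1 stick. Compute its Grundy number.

9

Nim-sum: 8 ⊕ 8 ⊕ 8 ⊕ 3 ⊕ 3 ⊕ 1 = 9.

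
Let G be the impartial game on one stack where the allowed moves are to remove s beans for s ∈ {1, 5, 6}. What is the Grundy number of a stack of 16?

1

Grundy values for subtraction set {1, 5, 6}:
k:     0  1  2  3  4  5  6  7  8  9 10 11 12 13 14 15 16
g(k):  0  1  0  1  0  1  2  3  2  3  2  0  1  0  1  0  1
So g(16) = 1.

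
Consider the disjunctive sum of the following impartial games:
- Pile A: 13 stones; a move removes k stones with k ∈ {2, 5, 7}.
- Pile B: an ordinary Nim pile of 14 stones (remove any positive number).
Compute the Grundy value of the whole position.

14

For pile A, compute g(0), g(1), … with moves {2, 5, 7}:
g(0) = mex{} = 0
g(1) = mex{} = 0
g(2) = mex{0} = 1
g(3) = mex{0} = 1
g(4) = mex{1} = 0
g(5) = mex{0,1} = 2
g(6) = mex{0} = 1
g(7) = mex{0,1,2} = 3
g(8) = mex{0,1} = 2
g(9) = mex{0,1,3} = 2
g(10) = mex{1,2} = 0
g(11) = mex{0,1,2} = 3
g(12) = mex{0,2,3} = 1
g(13) = mex{1,2,3} = 0
So g(13) = 0.
Pile B is a plain Nim pile of size 14, so its Grundy value is 14.
By the Sprague-Grundy theorem, the Grundy value of a sum of independent games is the XOR of the component values.
Combined value = 0 ⊕ 14 = 14.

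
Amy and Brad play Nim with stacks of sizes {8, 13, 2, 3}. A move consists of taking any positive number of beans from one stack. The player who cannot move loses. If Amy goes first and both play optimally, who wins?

Bitwise XOR of the heap sizes:
  1000  (8)
  1101  (13)
  0010  (2)
  0011  (3)
  ----
  0100  (4)
The nim-sum is 4 ≠ 0, so this is an N-position: the player to move can win; Amy has a winning move.

Amy wins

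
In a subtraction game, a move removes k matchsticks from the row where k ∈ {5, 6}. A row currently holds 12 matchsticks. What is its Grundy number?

0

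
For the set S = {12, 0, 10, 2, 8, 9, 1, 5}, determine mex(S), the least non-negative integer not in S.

3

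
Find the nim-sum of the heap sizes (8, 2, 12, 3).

Compute the nim-sum pairwise:
8 ^ 2 = 10
10 ^ 12 = 6
6 ^ 3 = 5

5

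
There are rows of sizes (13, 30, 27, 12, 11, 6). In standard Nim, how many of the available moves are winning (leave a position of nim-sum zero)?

5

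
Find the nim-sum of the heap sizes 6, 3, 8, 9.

Bitwise XOR of the heap sizes:
  0110  (6)
  0011  (3)
  1000  (8)
  1001  (9)
  ----
  0100  (4)

4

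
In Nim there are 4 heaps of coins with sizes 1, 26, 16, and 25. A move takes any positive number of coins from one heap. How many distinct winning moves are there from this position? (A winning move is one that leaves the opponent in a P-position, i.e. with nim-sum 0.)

3

In binary:
  00001  (1)
  11010  (26)
  10000  (16)
  11001  (25)
  -----
  10010  (18)
The overall nim-sum is X = 18. A heap of size p has a winning move iff p XOR X < p (reduce it to p XOR X).
  1: 1 XOR 18 = 19 ≥ 1 — no move.
  26: 26 XOR 18 = 8 < 26 — winning move (to 8).
  16: 16 XOR 18 = 2 < 16 — winning move (to 2).
  25: 25 XOR 18 = 11 < 25 — winning move (to 11).
That gives 3 winning moves.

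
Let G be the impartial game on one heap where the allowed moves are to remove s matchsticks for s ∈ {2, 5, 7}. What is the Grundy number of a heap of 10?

0

Build the Grundy sequence with g(k) = mex{g(k−s) : s ∈ {2, 5, 7}, s ≤ k}:
g(0) = mex{} = 0
g(1) = mex{} = 0
g(2) = mex{0} = 1
g(3) = mex{0} = 1
g(4) = mex{1} = 0
g(5) = mex{0,1} = 2
g(6) = mex{0} = 1
g(7) = mex{0,1,2} = 3
g(8) = mex{0,1} = 2
g(9) = mex{0,1,3} = 2
g(10) = mex{1,2} = 0
So g(10) = 0.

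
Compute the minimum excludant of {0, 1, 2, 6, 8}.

3

The values 0, 1, 2 are all present; 3 is the first non-negative integer missing from the set.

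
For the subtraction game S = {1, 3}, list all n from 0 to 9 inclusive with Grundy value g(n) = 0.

Compute g(0), g(1), … for moves {1, 3}:
k:     0  1  2  3  4  5  6  7  8  9
g(k):  0  1  0  1  0  1  0  1  0  1
The P-positions (g = 0) in 0..9 are 0, 2, 4, 6, 8.

0, 2, 4, 6, 8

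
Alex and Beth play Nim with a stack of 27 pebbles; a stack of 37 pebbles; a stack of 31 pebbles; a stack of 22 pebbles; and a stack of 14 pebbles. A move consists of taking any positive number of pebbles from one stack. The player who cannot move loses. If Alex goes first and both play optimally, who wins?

Alex wins

Compute the nim-sum pairwise:
27 ^ 37 = 62
62 ^ 31 = 33
33 ^ 22 = 55
55 ^ 14 = 57
The nim-sum is 57 ≠ 0, so this is an N-position: the player to move can win; Alex has a winning move.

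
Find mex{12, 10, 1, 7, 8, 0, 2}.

The values 0, 1, 2 are all present; 3 is the first non-negative integer missing from the set.

3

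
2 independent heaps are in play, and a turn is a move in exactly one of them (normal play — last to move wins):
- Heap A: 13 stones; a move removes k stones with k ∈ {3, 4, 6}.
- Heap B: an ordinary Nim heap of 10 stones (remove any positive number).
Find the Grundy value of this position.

Build the Grundy sequence for heap A with g(k) = mex{g(k−s) : s ∈ {3, 4, 6}, s ≤ k}:
g(0) = mex{} = 0
g(1) = mex{} = 0
g(2) = mex{} = 0
g(3) = mex{0} = 1
g(4) = mex{0} = 1
g(5) = mex{0} = 1
g(6) = mex{0,1} = 2
g(7) = mex{0,1} = 2
g(8) = mex{0,1} = 2
g(9) = mex{1,2} = 0
g(10) = mex{1,2} = 0
g(11) = mex{1,2} = 0
g(12) = mex{0,2} = 1
g(13) = mex{0,2} = 1
So g(13) = 1.
Heap B is a plain Nim heap of size 10, so its Grundy value is 10.
The value of a disjunctive sum is the nim-sum of the parts.
Combined value = 1 ⊕ 10 = 11.

11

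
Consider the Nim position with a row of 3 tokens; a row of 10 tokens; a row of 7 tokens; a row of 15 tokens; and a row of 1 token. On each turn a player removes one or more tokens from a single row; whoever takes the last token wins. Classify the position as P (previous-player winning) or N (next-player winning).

P-position

Bitwise XOR of the heap sizes:
  0011  (3)
  1010  (10)
  0111  (7)
  1111  (15)
  0001  (1)
  ----
  0000  (0)
The nim-sum is 0, so this is a P-position: the player to move is in a losing position under optimal play.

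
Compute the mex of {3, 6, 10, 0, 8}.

1

0 is in the set but 1 is not, so the mex is 1.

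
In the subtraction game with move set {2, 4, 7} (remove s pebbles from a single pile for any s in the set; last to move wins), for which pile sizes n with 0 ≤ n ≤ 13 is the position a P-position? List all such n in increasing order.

0, 1, 6, 9, 12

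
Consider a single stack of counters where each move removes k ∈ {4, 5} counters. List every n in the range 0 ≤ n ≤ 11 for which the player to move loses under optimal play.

0, 1, 2, 3, 9, 10, 11

Grundy values for subtraction set {4, 5}:
k:     0  1  2  3  4  5  6  7  8  9 10 11
g(k):  0  0  0  0  1  1  1  1  2  0  0  0
The P-positions (g = 0) in 0..11 are 0, 1, 2, 3, 9, 10, 11.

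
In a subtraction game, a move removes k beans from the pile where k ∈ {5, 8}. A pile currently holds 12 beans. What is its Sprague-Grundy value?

2

Grundy values for subtraction set {5, 8}:
k:     0  1  2  3  4  5  6  7  8  9 10 11 12
g(k):  0  0  0  0  0  1  1  1  1  1  2  2  2
So g(12) = 2.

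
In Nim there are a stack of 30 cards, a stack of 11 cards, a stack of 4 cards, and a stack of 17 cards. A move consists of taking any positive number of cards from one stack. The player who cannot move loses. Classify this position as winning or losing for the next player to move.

Losing position

Compute the nim-sum pairwise:
30 ^ 11 = 21
21 ^ 4 = 17
17 ^ 17 = 0
The nim-sum is 0, so this is a P-position: the player to move is in a losing position under optimal play.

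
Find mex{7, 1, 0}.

2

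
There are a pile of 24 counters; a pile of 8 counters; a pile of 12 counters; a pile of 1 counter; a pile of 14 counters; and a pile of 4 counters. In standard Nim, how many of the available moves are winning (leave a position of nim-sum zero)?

Compute the nim-sum pairwise:
24 ^ 8 = 16
16 ^ 12 = 28
28 ^ 1 = 29
29 ^ 14 = 19
19 ^ 4 = 23
The overall nim-sum is X = 23. A pile of size p has a winning move iff p XOR X < p (reduce it to p XOR X).
  24: 24 XOR 23 = 15 < 24 — winning move (to 15).
  8: 8 XOR 23 = 31 ≥ 8 — no move.
  12: 12 XOR 23 = 27 ≥ 12 — no move.
  1: 1 XOR 23 = 22 ≥ 1 — no move.
  14: 14 XOR 23 = 25 ≥ 14 — no move.
  4: 4 XOR 23 = 19 ≥ 4 — no move.
That gives 1 winning move.

1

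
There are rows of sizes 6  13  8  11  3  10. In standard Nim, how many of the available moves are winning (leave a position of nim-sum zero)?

3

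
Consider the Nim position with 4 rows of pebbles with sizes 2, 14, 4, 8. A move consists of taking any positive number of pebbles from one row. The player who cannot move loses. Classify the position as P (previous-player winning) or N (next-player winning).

P-position

Bitwise XOR of the heap sizes:
  0010  (2)
  1110  (14)
  0100  (4)
  1000  (8)
  ----
  0000  (0)
The nim-sum is 0, so this is a P-position: the player to move is in a losing position under optimal play.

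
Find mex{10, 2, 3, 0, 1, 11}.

The values 0, 1, 2, 3 are all present; 4 is the first non-negative integer missing from the set.

4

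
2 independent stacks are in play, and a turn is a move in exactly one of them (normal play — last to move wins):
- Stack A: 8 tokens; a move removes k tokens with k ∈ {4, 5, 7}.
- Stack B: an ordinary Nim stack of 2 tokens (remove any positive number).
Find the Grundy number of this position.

Grundy values for stack A (subtraction set {4, 5, 7}):
g(0) = mex{} = 0
g(1) = mex{} = 0
g(2) = mex{} = 0
g(3) = mex{} = 0
g(4) = mex{0} = 1
g(5) = mex{0} = 1
g(6) = mex{0} = 1
g(7) = mex{0} = 1
g(8) = mex{0,1} = 2
So g(8) = 2.
Stack B is a plain Nim stack of size 2, so its Grundy value is 2.
The value of a disjunctive sum is the nim-sum of the parts.
Combined value = 2 XOR 2 = 0.

0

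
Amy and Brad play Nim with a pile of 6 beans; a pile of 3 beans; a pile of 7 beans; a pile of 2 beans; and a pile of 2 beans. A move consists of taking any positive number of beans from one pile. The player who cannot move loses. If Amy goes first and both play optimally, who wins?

Amy wins

Nim-sum: 6 ⊕ 3 ⊕ 7 ⊕ 2 ⊕ 2 = 2.
The nim-sum is 2 ≠ 0, so this is an N-position: the player to move can win; Amy has a winning move.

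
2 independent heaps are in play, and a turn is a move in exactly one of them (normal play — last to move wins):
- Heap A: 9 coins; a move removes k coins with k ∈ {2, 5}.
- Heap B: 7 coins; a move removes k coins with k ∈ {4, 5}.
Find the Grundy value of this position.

0

Grundy values for heap A (subtraction set {2, 5}):
k:     0  1  2  3  4  5  6  7  8  9
g(k):  0  0  1  1  0  2  1  0  0  1
So g(9) = 1.
Grundy values for heap B (subtraction set {4, 5}):
k:     0  1  2  3  4  5  6  7
g(k):  0  0  0  0  1  1  1  1
So g(7) = 1.
The value of a disjunctive sum is the nim-sum of the parts.
Combined value = 1 ⊕ 1 = 0.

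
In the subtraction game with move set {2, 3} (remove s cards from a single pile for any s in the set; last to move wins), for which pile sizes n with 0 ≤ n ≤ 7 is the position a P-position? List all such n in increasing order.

0, 1, 5, 6

Grundy values for subtraction set {2, 3}:
k:     0  1  2  3  4  5  6  7
g(k):  0  0  1  1  2  0  0  1
The P-positions (g = 0) in 0..7 are 0, 1, 5, 6.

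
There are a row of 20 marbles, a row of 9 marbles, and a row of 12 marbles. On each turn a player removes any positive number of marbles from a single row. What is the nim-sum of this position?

17

Bitwise XOR of the heap sizes:
  10100  (20)
  01001  (9)
  01100  (12)
  -----
  10001  (17)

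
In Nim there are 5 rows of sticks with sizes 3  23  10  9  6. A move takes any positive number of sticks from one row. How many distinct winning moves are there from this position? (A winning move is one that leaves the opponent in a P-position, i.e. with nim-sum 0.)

Bitwise XOR of the heap sizes:
  00011  (3)
  10111  (23)
  01010  (10)
  01001  (9)
  00110  (6)
  -----
  10001  (17)
The overall nim-sum is X = 17. A row of size p has a winning move iff p XOR X < p (reduce it to p XOR X).
  3: 3 XOR 17 = 18 ≥ 3 — no move.
  23: 23 XOR 17 = 6 < 23 — winning move (to 6).
  10: 10 XOR 17 = 27 ≥ 10 — no move.
  9: 9 XOR 17 = 24 ≥ 9 — no move.
  6: 6 XOR 17 = 23 ≥ 6 — no move.
That gives 1 winning move.

1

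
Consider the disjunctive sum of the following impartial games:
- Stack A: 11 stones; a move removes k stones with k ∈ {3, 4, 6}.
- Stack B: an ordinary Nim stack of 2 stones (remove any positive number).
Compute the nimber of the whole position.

2

Grundy values for stack A (subtraction set {3, 4, 6}):
g(0) = mex{} = 0
g(1) = mex{} = 0
g(2) = mex{} = 0
g(3) = mex{0} = 1
g(4) = mex{0} = 1
g(5) = mex{0} = 1
g(6) = mex{0,1} = 2
g(7) = mex{0,1} = 2
g(8) = mex{0,1} = 2
g(9) = mex{1,2} = 0
g(10) = mex{1,2} = 0
g(11) = mex{1,2} = 0
So g(11) = 0.
Stack B is a plain Nim stack of size 2, so its Grundy value is 2.
By the Sprague-Grundy theorem, the Grundy value of a sum of independent games is the XOR of the component values.
Combined value = 0 XOR 2 = 2.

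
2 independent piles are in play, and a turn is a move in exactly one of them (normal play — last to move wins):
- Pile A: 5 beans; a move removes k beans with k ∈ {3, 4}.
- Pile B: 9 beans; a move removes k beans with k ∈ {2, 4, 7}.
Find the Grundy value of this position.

1

Grundy values for pile A (subtraction set {3, 4}):
k:     0  1  2  3  4  5
g(k):  0  0  0  1  1  1
So g(5) = 1.
Grundy values for pile B (subtraction set {2, 4, 7}):
g(0) = mex{} = 0
g(1) = mex{} = 0
g(2) = mex{0} = 1
g(3) = mex{0} = 1
g(4) = mex{0,1} = 2
g(5) = mex{0,1} = 2
g(6) = mex{1,2} = 0
g(7) = mex{0,1,2} = 3
g(8) = mex{0,2} = 1
g(9) = mex{1,2,3} = 0
So g(9) = 0.
By the Sprague-Grundy theorem, the Grundy value of a sum of independent games is the XOR of the component values.
Combined value = 1 ⊕ 0 = 1.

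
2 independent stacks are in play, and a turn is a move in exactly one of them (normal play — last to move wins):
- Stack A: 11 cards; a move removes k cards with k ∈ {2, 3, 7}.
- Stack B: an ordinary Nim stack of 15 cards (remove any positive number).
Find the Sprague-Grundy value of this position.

Grundy values for stack A (subtraction set {2, 3, 7}):
k:     0  1  2  3  4  5  6  7  8  9 10 11
g(k):  0  0  1  1  2  0  0  1  1  2  0  0
So g(11) = 0.
Stack B is a plain Nim stack of size 15, so its Grundy value is 15.
The value of a disjunctive sum is the nim-sum of the parts.
Combined value = 0 ⊕ 15 = 15.

15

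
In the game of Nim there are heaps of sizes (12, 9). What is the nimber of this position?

5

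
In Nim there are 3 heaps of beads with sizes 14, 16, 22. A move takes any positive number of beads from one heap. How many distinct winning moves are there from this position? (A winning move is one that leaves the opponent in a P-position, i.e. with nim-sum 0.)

1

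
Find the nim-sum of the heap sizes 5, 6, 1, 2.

0

Write each in binary and XOR column by column:
  101  (5)
  110  (6)
  001  (1)
  010  (2)
  ---
  000  (0)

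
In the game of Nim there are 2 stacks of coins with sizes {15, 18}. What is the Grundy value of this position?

Nim-sum: 15 ^ 18 = 29.

29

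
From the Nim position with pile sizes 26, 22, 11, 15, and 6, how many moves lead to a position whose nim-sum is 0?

Compute the nim-sum pairwise:
26 ⊕ 22 = 12
12 ⊕ 11 = 7
7 ⊕ 15 = 8
8 ⊕ 6 = 14
The overall nim-sum is X = 14. A pile of size p has a winning move iff p XOR X < p (reduce it to p XOR X).
  26: 26 XOR 14 = 20 < 26 — winning move (to 20).
  22: 22 XOR 14 = 24 ≥ 22 — no move.
  11: 11 XOR 14 = 5 < 11 — winning move (to 5).
  15: 15 XOR 14 = 1 < 15 — winning move (to 1).
  6: 6 XOR 14 = 8 ≥ 6 — no move.
That gives 3 winning moves.

3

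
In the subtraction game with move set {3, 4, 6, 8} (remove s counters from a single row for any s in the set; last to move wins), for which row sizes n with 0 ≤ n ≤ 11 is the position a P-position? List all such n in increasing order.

Build the Grundy sequence with g(k) = mex{g(k−s) : s ∈ {3, 4, 6, 8}, s ≤ k}:
g(0) = mex{} = 0
g(1) = mex{} = 0
g(2) = mex{} = 0
g(3) = mex{0} = 1
g(4) = mex{0} = 1
g(5) = mex{0} = 1
g(6) = mex{0,1} = 2
g(7) = mex{0,1} = 2
g(8) = mex{0,1} = 2
g(9) = mex{0,1,2} = 3
g(10) = mex{0,1,2} = 3
g(11) = mex{1,2} = 0
The P-positions (g = 0) in 0..11 are 0, 1, 2, 11.

0, 1, 2, 11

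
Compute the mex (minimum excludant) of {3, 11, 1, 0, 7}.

The values 0, 1 are all present; 2 is the first non-negative integer missing from the set.

2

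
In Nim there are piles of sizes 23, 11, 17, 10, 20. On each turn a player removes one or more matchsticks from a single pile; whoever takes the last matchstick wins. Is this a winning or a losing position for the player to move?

Compute the nim-sum pairwise:
23 ^ 11 = 28
28 ^ 17 = 13
13 ^ 10 = 7
7 ^ 20 = 19
The nim-sum is 19 ≠ 0, so this is an N-position: the player to move can win.

Winning position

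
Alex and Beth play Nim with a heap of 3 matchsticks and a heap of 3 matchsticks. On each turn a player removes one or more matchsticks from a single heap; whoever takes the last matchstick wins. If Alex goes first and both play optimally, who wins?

Beth wins

Compute the nim-sum pairwise:
3 ^ 3 = 0
The nim-sum is 0, so this is a P-position: the player to move is in a losing position under optimal play; Alex is about to move from it and so loses — Beth wins.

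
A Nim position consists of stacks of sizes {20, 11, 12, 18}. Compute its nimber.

Compute the nim-sum pairwise:
20 ⊕ 11 = 31
31 ⊕ 12 = 19
19 ⊕ 18 = 1

1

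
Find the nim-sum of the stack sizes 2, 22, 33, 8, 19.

46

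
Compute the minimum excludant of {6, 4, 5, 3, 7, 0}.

1

0 is in the set but 1 is not, so the mex is 1.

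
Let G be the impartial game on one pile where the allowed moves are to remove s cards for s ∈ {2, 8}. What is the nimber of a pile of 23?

Compute g(0), g(1), … for moves {2, 8}:
k:     0  1  2  3  4  5  6  7  8  9 10 11 12 13 14 15 16 17 18 19 20 21 22 23
g(k):  0  0  1  1  0  0  1  1  2  2  0  0  1  1  0  0  1  1  2  2  0  0  1  1
So g(23) = 1.

1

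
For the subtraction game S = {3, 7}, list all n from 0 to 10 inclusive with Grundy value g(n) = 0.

0, 1, 2, 6, 10

Build the Grundy sequence with g(k) = mex{g(k−s) : s ∈ {3, 7}, s ≤ k}:
g(0) = mex{} = 0
g(1) = mex{} = 0
g(2) = mex{} = 0
g(3) = mex{0} = 1
g(4) = mex{0} = 1
g(5) = mex{0} = 1
g(6) = mex{1} = 0
g(7) = mex{0,1} = 2
g(8) = mex{0,1} = 2
g(9) = mex{0} = 1
g(10) = mex{1,2} = 0
The P-positions (g = 0) in 0..10 are 0, 1, 2, 6, 10.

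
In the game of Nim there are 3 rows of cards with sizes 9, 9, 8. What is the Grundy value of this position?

In binary:
  1001  (9)
  1001  (9)
  1000  (8)
  ----
  1000  (8)

8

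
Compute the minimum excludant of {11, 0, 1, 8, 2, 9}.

3

The values 0, 1, 2 are all present; 3 is the first non-negative integer missing from the set.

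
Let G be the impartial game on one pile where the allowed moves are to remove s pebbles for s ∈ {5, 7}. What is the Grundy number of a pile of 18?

1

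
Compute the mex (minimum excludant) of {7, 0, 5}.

0 is in the set but 1 is not, so the mex is 1.

1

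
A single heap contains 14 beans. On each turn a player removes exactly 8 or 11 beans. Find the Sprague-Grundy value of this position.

Compute g(0), g(1), … for moves {8, 11}:
g(0) = mex{} = 0
g(1) = mex{} = 0
g(2) = mex{} = 0
g(3) = mex{} = 0
g(4) = mex{} = 0
g(5) = mex{} = 0
g(6) = mex{} = 0
g(7) = mex{} = 0
g(8) = mex{0} = 1
g(9) = mex{0} = 1
g(10) = mex{0} = 1
g(11) = mex{0} = 1
g(12) = mex{0} = 1
g(13) = mex{0} = 1
g(14) = mex{0} = 1
So g(14) = 1.

1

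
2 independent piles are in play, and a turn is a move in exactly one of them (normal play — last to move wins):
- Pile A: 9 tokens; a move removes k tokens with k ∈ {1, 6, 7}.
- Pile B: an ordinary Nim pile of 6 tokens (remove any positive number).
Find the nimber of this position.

Build the Grundy sequence for pile A with g(k) = mex{g(k−s) : s ∈ {1, 6, 7}, s ≤ k}:
k:     0  1  2  3  4  5  6  7  8  9
g(k):  0  1  0  1  0  1  2  3  2  3
So g(9) = 3.
Pile B is a plain Nim pile of size 6, so its Grundy value is 6.
By the Sprague-Grundy theorem, the Grundy value of a sum of independent games is the XOR of the component values.
Combined value = 3 XOR 6 = 5.

5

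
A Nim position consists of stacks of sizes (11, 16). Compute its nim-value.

Compute the nim-sum pairwise:
11 ^ 16 = 27

27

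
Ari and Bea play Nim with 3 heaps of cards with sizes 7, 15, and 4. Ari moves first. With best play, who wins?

Write each in binary and XOR column by column:
  0111  (7)
  1111  (15)
  0100  (4)
  ----
  1100  (12)
The nim-sum is 12 ≠ 0, so this is an N-position: the player to move can win; Ari has a winning move.

Ari wins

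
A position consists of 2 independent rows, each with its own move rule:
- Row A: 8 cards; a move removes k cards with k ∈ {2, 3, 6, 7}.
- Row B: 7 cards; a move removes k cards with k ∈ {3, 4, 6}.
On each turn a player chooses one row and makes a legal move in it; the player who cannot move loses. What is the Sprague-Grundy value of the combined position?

0

For row A, compute g(0), g(1), … with moves {2, 3, 6, 7}:
k:     0  1  2  3  4  5  6  7  8
g(k):  0  0  1  1  2  0  3  1  2
So g(8) = 2.
For row B, compute g(0), g(1), … with moves {3, 4, 6}:
k:     0  1  2  3  4  5  6  7
g(k):  0  0  0  1  1  1  2  2
So g(7) = 2.
By the Sprague-Grundy theorem, the Grundy value of a sum of independent games is the XOR of the component values.
Combined value = 2 XOR 2 = 0.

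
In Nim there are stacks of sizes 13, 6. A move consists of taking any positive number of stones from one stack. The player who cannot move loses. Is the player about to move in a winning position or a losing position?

Winning position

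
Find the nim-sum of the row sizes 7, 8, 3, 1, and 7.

10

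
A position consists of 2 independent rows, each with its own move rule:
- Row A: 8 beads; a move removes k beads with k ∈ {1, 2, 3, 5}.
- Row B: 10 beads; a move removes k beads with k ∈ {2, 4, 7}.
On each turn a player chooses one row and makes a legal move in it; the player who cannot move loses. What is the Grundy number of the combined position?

Grundy values for row A (subtraction set {1, 2, 3, 5}):
k:     0  1  2  3  4  5  6  7  8
g(k):  0  1  2  3  0  1  2  3  0
So g(8) = 0.
Grundy values for row B (subtraction set {2, 4, 7}):
k:     0  1  2  3  4  5  6  7  8  9 10
g(k):  0  0  1  1  2  2  0  3  1  0  2
So g(10) = 2.
The value of a disjunctive sum is the nim-sum of the parts.
Combined value = 0 XOR 2 = 2.

2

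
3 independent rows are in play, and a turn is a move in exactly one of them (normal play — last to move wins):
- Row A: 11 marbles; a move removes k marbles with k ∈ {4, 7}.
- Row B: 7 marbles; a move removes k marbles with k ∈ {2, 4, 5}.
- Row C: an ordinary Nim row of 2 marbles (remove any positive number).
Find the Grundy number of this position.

For row A, compute g(0), g(1), … with moves {4, 7}:
k:     0  1  2  3  4  5  6  7  8  9 10 11
g(k):  0  0  0  0  1  1  1  1  2  2  2  0
So g(11) = 0.
Build the Grundy sequence for row B with g(k) = mex{g(k−s) : s ∈ {2, 4, 5}, s ≤ k}:
g(0) = mex{} = 0
g(1) = mex{} = 0
g(2) = mex{0} = 1
g(3) = mex{0} = 1
g(4) = mex{0,1} = 2
g(5) = mex{0,1} = 2
g(6) = mex{0,1,2} = 3
g(7) = mex{1,2} = 0
So g(7) = 0.
Row C is a plain Nim row of size 2, so its Grundy value is 2.
By the Sprague-Grundy theorem, the Grundy value of a sum of independent games is the XOR of the component values.
Combined value = 0 ⊕ 0 ⊕ 2 = 2.

2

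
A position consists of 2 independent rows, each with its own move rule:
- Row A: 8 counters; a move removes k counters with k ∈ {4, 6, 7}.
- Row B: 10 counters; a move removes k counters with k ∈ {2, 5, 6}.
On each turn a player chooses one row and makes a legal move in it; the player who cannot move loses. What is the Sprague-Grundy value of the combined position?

3

Build the Grundy sequence for row A with g(k) = mex{g(k−s) : s ∈ {4, 6, 7}, s ≤ k}:
g(0) = mex{} = 0
g(1) = mex{} = 0
g(2) = mex{} = 0
g(3) = mex{} = 0
g(4) = mex{0} = 1
g(5) = mex{0} = 1
g(6) = mex{0} = 1
g(7) = mex{0} = 1
g(8) = mex{0,1} = 2
So g(8) = 2.
For row B, compute g(0), g(1), … with moves {2, 5, 6}:
k:     0  1  2  3  4  5  6  7  8  9 10
g(k):  0  0  1  1  0  2  1  3  0  2  1
So g(10) = 1.
The value of a disjunctive sum is the nim-sum of the parts.
Combined value = 2 XOR 1 = 3.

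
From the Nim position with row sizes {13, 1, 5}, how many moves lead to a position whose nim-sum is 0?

1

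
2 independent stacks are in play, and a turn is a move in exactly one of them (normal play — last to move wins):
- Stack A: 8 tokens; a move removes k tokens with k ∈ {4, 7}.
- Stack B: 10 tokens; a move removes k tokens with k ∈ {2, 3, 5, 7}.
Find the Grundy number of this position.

2

Grundy values for stack A (subtraction set {4, 7}):
k:     0  1  2  3  4  5  6  7  8
g(k):  0  0  0  0  1  1  1  1  2
So g(8) = 2.
Grundy values for stack B (subtraction set {2, 3, 5, 7}):
g(0) = mex{} = 0
g(1) = mex{} = 0
g(2) = mex{0} = 1
g(3) = mex{0} = 1
g(4) = mex{0,1} = 2
g(5) = mex{0,1} = 2
g(6) = mex{0,1,2} = 3
g(7) = mex{0,1,2} = 3
g(8) = mex{0,1,2,3} = 4
g(9) = mex{1,2,3} = 0
g(10) = mex{1,2,3,4} = 0
So g(10) = 0.
The value of a disjunctive sum is the nim-sum of the parts.
Combined value = 2 XOR 0 = 2.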